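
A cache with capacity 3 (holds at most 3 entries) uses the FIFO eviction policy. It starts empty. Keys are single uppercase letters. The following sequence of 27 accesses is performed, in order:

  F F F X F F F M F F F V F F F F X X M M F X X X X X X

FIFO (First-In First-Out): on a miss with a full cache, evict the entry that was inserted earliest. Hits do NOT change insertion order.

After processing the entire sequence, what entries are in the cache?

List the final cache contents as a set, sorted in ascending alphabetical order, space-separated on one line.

Answer: F M X

Derivation:
FIFO simulation (capacity=3):
  1. access F: MISS. Cache (old->new): [F]
  2. access F: HIT. Cache (old->new): [F]
  3. access F: HIT. Cache (old->new): [F]
  4. access X: MISS. Cache (old->new): [F X]
  5. access F: HIT. Cache (old->new): [F X]
  6. access F: HIT. Cache (old->new): [F X]
  7. access F: HIT. Cache (old->new): [F X]
  8. access M: MISS. Cache (old->new): [F X M]
  9. access F: HIT. Cache (old->new): [F X M]
  10. access F: HIT. Cache (old->new): [F X M]
  11. access F: HIT. Cache (old->new): [F X M]
  12. access V: MISS, evict F. Cache (old->new): [X M V]
  13. access F: MISS, evict X. Cache (old->new): [M V F]
  14. access F: HIT. Cache (old->new): [M V F]
  15. access F: HIT. Cache (old->new): [M V F]
  16. access F: HIT. Cache (old->new): [M V F]
  17. access X: MISS, evict M. Cache (old->new): [V F X]
  18. access X: HIT. Cache (old->new): [V F X]
  19. access M: MISS, evict V. Cache (old->new): [F X M]
  20. access M: HIT. Cache (old->new): [F X M]
  21. access F: HIT. Cache (old->new): [F X M]
  22. access X: HIT. Cache (old->new): [F X M]
  23. access X: HIT. Cache (old->new): [F X M]
  24. access X: HIT. Cache (old->new): [F X M]
  25. access X: HIT. Cache (old->new): [F X M]
  26. access X: HIT. Cache (old->new): [F X M]
  27. access X: HIT. Cache (old->new): [F X M]
Total: 20 hits, 7 misses, 4 evictions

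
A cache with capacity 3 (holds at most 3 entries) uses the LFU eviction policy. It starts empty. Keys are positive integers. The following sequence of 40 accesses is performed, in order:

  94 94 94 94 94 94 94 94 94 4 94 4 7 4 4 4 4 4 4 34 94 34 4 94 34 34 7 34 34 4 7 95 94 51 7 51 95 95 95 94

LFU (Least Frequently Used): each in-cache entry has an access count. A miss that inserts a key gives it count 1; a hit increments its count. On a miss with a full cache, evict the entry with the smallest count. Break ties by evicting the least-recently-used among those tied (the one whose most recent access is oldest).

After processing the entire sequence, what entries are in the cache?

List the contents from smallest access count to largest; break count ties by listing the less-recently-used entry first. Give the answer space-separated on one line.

Answer: 95 4 94

Derivation:
LFU simulation (capacity=3):
  1. access 94: MISS. Cache: [94(c=1)]
  2. access 94: HIT, count now 2. Cache: [94(c=2)]
  3. access 94: HIT, count now 3. Cache: [94(c=3)]
  4. access 94: HIT, count now 4. Cache: [94(c=4)]
  5. access 94: HIT, count now 5. Cache: [94(c=5)]
  6. access 94: HIT, count now 6. Cache: [94(c=6)]
  7. access 94: HIT, count now 7. Cache: [94(c=7)]
  8. access 94: HIT, count now 8. Cache: [94(c=8)]
  9. access 94: HIT, count now 9. Cache: [94(c=9)]
  10. access 4: MISS. Cache: [4(c=1) 94(c=9)]
  11. access 94: HIT, count now 10. Cache: [4(c=1) 94(c=10)]
  12. access 4: HIT, count now 2. Cache: [4(c=2) 94(c=10)]
  13. access 7: MISS. Cache: [7(c=1) 4(c=2) 94(c=10)]
  14. access 4: HIT, count now 3. Cache: [7(c=1) 4(c=3) 94(c=10)]
  15. access 4: HIT, count now 4. Cache: [7(c=1) 4(c=4) 94(c=10)]
  16. access 4: HIT, count now 5. Cache: [7(c=1) 4(c=5) 94(c=10)]
  17. access 4: HIT, count now 6. Cache: [7(c=1) 4(c=6) 94(c=10)]
  18. access 4: HIT, count now 7. Cache: [7(c=1) 4(c=7) 94(c=10)]
  19. access 4: HIT, count now 8. Cache: [7(c=1) 4(c=8) 94(c=10)]
  20. access 34: MISS, evict 7(c=1). Cache: [34(c=1) 4(c=8) 94(c=10)]
  21. access 94: HIT, count now 11. Cache: [34(c=1) 4(c=8) 94(c=11)]
  22. access 34: HIT, count now 2. Cache: [34(c=2) 4(c=8) 94(c=11)]
  23. access 4: HIT, count now 9. Cache: [34(c=2) 4(c=9) 94(c=11)]
  24. access 94: HIT, count now 12. Cache: [34(c=2) 4(c=9) 94(c=12)]
  25. access 34: HIT, count now 3. Cache: [34(c=3) 4(c=9) 94(c=12)]
  26. access 34: HIT, count now 4. Cache: [34(c=4) 4(c=9) 94(c=12)]
  27. access 7: MISS, evict 34(c=4). Cache: [7(c=1) 4(c=9) 94(c=12)]
  28. access 34: MISS, evict 7(c=1). Cache: [34(c=1) 4(c=9) 94(c=12)]
  29. access 34: HIT, count now 2. Cache: [34(c=2) 4(c=9) 94(c=12)]
  30. access 4: HIT, count now 10. Cache: [34(c=2) 4(c=10) 94(c=12)]
  31. access 7: MISS, evict 34(c=2). Cache: [7(c=1) 4(c=10) 94(c=12)]
  32. access 95: MISS, evict 7(c=1). Cache: [95(c=1) 4(c=10) 94(c=12)]
  33. access 94: HIT, count now 13. Cache: [95(c=1) 4(c=10) 94(c=13)]
  34. access 51: MISS, evict 95(c=1). Cache: [51(c=1) 4(c=10) 94(c=13)]
  35. access 7: MISS, evict 51(c=1). Cache: [7(c=1) 4(c=10) 94(c=13)]
  36. access 51: MISS, evict 7(c=1). Cache: [51(c=1) 4(c=10) 94(c=13)]
  37. access 95: MISS, evict 51(c=1). Cache: [95(c=1) 4(c=10) 94(c=13)]
  38. access 95: HIT, count now 2. Cache: [95(c=2) 4(c=10) 94(c=13)]
  39. access 95: HIT, count now 3. Cache: [95(c=3) 4(c=10) 94(c=13)]
  40. access 94: HIT, count now 14. Cache: [95(c=3) 4(c=10) 94(c=14)]
Total: 28 hits, 12 misses, 9 evictions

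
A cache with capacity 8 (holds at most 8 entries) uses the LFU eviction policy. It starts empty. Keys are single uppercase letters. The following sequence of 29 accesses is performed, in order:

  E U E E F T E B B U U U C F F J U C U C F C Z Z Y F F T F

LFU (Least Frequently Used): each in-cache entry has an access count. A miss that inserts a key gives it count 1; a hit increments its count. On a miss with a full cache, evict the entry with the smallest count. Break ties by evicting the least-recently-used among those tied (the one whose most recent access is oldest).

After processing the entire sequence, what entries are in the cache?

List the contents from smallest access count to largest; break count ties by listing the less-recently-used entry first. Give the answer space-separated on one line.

LFU simulation (capacity=8):
  1. access E: MISS. Cache: [E(c=1)]
  2. access U: MISS. Cache: [E(c=1) U(c=1)]
  3. access E: HIT, count now 2. Cache: [U(c=1) E(c=2)]
  4. access E: HIT, count now 3. Cache: [U(c=1) E(c=3)]
  5. access F: MISS. Cache: [U(c=1) F(c=1) E(c=3)]
  6. access T: MISS. Cache: [U(c=1) F(c=1) T(c=1) E(c=3)]
  7. access E: HIT, count now 4. Cache: [U(c=1) F(c=1) T(c=1) E(c=4)]
  8. access B: MISS. Cache: [U(c=1) F(c=1) T(c=1) B(c=1) E(c=4)]
  9. access B: HIT, count now 2. Cache: [U(c=1) F(c=1) T(c=1) B(c=2) E(c=4)]
  10. access U: HIT, count now 2. Cache: [F(c=1) T(c=1) B(c=2) U(c=2) E(c=4)]
  11. access U: HIT, count now 3. Cache: [F(c=1) T(c=1) B(c=2) U(c=3) E(c=4)]
  12. access U: HIT, count now 4. Cache: [F(c=1) T(c=1) B(c=2) E(c=4) U(c=4)]
  13. access C: MISS. Cache: [F(c=1) T(c=1) C(c=1) B(c=2) E(c=4) U(c=4)]
  14. access F: HIT, count now 2. Cache: [T(c=1) C(c=1) B(c=2) F(c=2) E(c=4) U(c=4)]
  15. access F: HIT, count now 3. Cache: [T(c=1) C(c=1) B(c=2) F(c=3) E(c=4) U(c=4)]
  16. access J: MISS. Cache: [T(c=1) C(c=1) J(c=1) B(c=2) F(c=3) E(c=4) U(c=4)]
  17. access U: HIT, count now 5. Cache: [T(c=1) C(c=1) J(c=1) B(c=2) F(c=3) E(c=4) U(c=5)]
  18. access C: HIT, count now 2. Cache: [T(c=1) J(c=1) B(c=2) C(c=2) F(c=3) E(c=4) U(c=5)]
  19. access U: HIT, count now 6. Cache: [T(c=1) J(c=1) B(c=2) C(c=2) F(c=3) E(c=4) U(c=6)]
  20. access C: HIT, count now 3. Cache: [T(c=1) J(c=1) B(c=2) F(c=3) C(c=3) E(c=4) U(c=6)]
  21. access F: HIT, count now 4. Cache: [T(c=1) J(c=1) B(c=2) C(c=3) E(c=4) F(c=4) U(c=6)]
  22. access C: HIT, count now 4. Cache: [T(c=1) J(c=1) B(c=2) E(c=4) F(c=4) C(c=4) U(c=6)]
  23. access Z: MISS. Cache: [T(c=1) J(c=1) Z(c=1) B(c=2) E(c=4) F(c=4) C(c=4) U(c=6)]
  24. access Z: HIT, count now 2. Cache: [T(c=1) J(c=1) B(c=2) Z(c=2) E(c=4) F(c=4) C(c=4) U(c=6)]
  25. access Y: MISS, evict T(c=1). Cache: [J(c=1) Y(c=1) B(c=2) Z(c=2) E(c=4) F(c=4) C(c=4) U(c=6)]
  26. access F: HIT, count now 5. Cache: [J(c=1) Y(c=1) B(c=2) Z(c=2) E(c=4) C(c=4) F(c=5) U(c=6)]
  27. access F: HIT, count now 6. Cache: [J(c=1) Y(c=1) B(c=2) Z(c=2) E(c=4) C(c=4) U(c=6) F(c=6)]
  28. access T: MISS, evict J(c=1). Cache: [Y(c=1) T(c=1) B(c=2) Z(c=2) E(c=4) C(c=4) U(c=6) F(c=6)]
  29. access F: HIT, count now 7. Cache: [Y(c=1) T(c=1) B(c=2) Z(c=2) E(c=4) C(c=4) U(c=6) F(c=7)]
Total: 19 hits, 10 misses, 2 evictions

Answer: Y T B Z E C U F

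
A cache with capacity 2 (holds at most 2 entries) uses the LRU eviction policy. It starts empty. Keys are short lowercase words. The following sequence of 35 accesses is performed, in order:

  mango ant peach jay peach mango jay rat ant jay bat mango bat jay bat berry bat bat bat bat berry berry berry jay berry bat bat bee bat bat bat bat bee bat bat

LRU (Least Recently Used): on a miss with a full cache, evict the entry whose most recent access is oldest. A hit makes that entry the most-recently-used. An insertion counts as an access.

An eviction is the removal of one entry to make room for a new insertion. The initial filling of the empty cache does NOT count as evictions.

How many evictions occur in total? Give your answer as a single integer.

Answer: 14

Derivation:
LRU simulation (capacity=2):
  1. access mango: MISS. Cache (LRU->MRU): [mango]
  2. access ant: MISS. Cache (LRU->MRU): [mango ant]
  3. access peach: MISS, evict mango. Cache (LRU->MRU): [ant peach]
  4. access jay: MISS, evict ant. Cache (LRU->MRU): [peach jay]
  5. access peach: HIT. Cache (LRU->MRU): [jay peach]
  6. access mango: MISS, evict jay. Cache (LRU->MRU): [peach mango]
  7. access jay: MISS, evict peach. Cache (LRU->MRU): [mango jay]
  8. access rat: MISS, evict mango. Cache (LRU->MRU): [jay rat]
  9. access ant: MISS, evict jay. Cache (LRU->MRU): [rat ant]
  10. access jay: MISS, evict rat. Cache (LRU->MRU): [ant jay]
  11. access bat: MISS, evict ant. Cache (LRU->MRU): [jay bat]
  12. access mango: MISS, evict jay. Cache (LRU->MRU): [bat mango]
  13. access bat: HIT. Cache (LRU->MRU): [mango bat]
  14. access jay: MISS, evict mango. Cache (LRU->MRU): [bat jay]
  15. access bat: HIT. Cache (LRU->MRU): [jay bat]
  16. access berry: MISS, evict jay. Cache (LRU->MRU): [bat berry]
  17. access bat: HIT. Cache (LRU->MRU): [berry bat]
  18. access bat: HIT. Cache (LRU->MRU): [berry bat]
  19. access bat: HIT. Cache (LRU->MRU): [berry bat]
  20. access bat: HIT. Cache (LRU->MRU): [berry bat]
  21. access berry: HIT. Cache (LRU->MRU): [bat berry]
  22. access berry: HIT. Cache (LRU->MRU): [bat berry]
  23. access berry: HIT. Cache (LRU->MRU): [bat berry]
  24. access jay: MISS, evict bat. Cache (LRU->MRU): [berry jay]
  25. access berry: HIT. Cache (LRU->MRU): [jay berry]
  26. access bat: MISS, evict jay. Cache (LRU->MRU): [berry bat]
  27. access bat: HIT. Cache (LRU->MRU): [berry bat]
  28. access bee: MISS, evict berry. Cache (LRU->MRU): [bat bee]
  29. access bat: HIT. Cache (LRU->MRU): [bee bat]
  30. access bat: HIT. Cache (LRU->MRU): [bee bat]
  31. access bat: HIT. Cache (LRU->MRU): [bee bat]
  32. access bat: HIT. Cache (LRU->MRU): [bee bat]
  33. access bee: HIT. Cache (LRU->MRU): [bat bee]
  34. access bat: HIT. Cache (LRU->MRU): [bee bat]
  35. access bat: HIT. Cache (LRU->MRU): [bee bat]
Total: 19 hits, 16 misses, 14 evictions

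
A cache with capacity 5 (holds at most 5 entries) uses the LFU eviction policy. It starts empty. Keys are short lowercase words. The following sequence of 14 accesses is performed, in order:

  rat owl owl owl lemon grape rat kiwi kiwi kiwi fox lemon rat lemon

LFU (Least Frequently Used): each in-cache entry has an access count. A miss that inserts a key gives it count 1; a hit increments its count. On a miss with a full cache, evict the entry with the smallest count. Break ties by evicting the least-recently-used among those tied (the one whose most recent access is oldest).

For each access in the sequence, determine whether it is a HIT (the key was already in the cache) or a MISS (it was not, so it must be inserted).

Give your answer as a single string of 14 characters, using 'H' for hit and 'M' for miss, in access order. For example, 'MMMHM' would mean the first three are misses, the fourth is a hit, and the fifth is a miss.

Answer: MMHHMMHMHHMMHH

Derivation:
LFU simulation (capacity=5):
  1. access rat: MISS. Cache: [rat(c=1)]
  2. access owl: MISS. Cache: [rat(c=1) owl(c=1)]
  3. access owl: HIT, count now 2. Cache: [rat(c=1) owl(c=2)]
  4. access owl: HIT, count now 3. Cache: [rat(c=1) owl(c=3)]
  5. access lemon: MISS. Cache: [rat(c=1) lemon(c=1) owl(c=3)]
  6. access grape: MISS. Cache: [rat(c=1) lemon(c=1) grape(c=1) owl(c=3)]
  7. access rat: HIT, count now 2. Cache: [lemon(c=1) grape(c=1) rat(c=2) owl(c=3)]
  8. access kiwi: MISS. Cache: [lemon(c=1) grape(c=1) kiwi(c=1) rat(c=2) owl(c=3)]
  9. access kiwi: HIT, count now 2. Cache: [lemon(c=1) grape(c=1) rat(c=2) kiwi(c=2) owl(c=3)]
  10. access kiwi: HIT, count now 3. Cache: [lemon(c=1) grape(c=1) rat(c=2) owl(c=3) kiwi(c=3)]
  11. access fox: MISS, evict lemon(c=1). Cache: [grape(c=1) fox(c=1) rat(c=2) owl(c=3) kiwi(c=3)]
  12. access lemon: MISS, evict grape(c=1). Cache: [fox(c=1) lemon(c=1) rat(c=2) owl(c=3) kiwi(c=3)]
  13. access rat: HIT, count now 3. Cache: [fox(c=1) lemon(c=1) owl(c=3) kiwi(c=3) rat(c=3)]
  14. access lemon: HIT, count now 2. Cache: [fox(c=1) lemon(c=2) owl(c=3) kiwi(c=3) rat(c=3)]
Total: 7 hits, 7 misses, 2 evictions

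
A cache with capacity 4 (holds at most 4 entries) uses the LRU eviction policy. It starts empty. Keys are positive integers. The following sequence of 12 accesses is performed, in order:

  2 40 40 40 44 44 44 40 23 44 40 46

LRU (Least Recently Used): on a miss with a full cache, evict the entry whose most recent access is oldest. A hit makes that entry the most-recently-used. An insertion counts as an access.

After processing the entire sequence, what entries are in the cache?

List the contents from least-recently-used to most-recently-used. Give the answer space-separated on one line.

LRU simulation (capacity=4):
  1. access 2: MISS. Cache (LRU->MRU): [2]
  2. access 40: MISS. Cache (LRU->MRU): [2 40]
  3. access 40: HIT. Cache (LRU->MRU): [2 40]
  4. access 40: HIT. Cache (LRU->MRU): [2 40]
  5. access 44: MISS. Cache (LRU->MRU): [2 40 44]
  6. access 44: HIT. Cache (LRU->MRU): [2 40 44]
  7. access 44: HIT. Cache (LRU->MRU): [2 40 44]
  8. access 40: HIT. Cache (LRU->MRU): [2 44 40]
  9. access 23: MISS. Cache (LRU->MRU): [2 44 40 23]
  10. access 44: HIT. Cache (LRU->MRU): [2 40 23 44]
  11. access 40: HIT. Cache (LRU->MRU): [2 23 44 40]
  12. access 46: MISS, evict 2. Cache (LRU->MRU): [23 44 40 46]
Total: 7 hits, 5 misses, 1 evictions

Answer: 23 44 40 46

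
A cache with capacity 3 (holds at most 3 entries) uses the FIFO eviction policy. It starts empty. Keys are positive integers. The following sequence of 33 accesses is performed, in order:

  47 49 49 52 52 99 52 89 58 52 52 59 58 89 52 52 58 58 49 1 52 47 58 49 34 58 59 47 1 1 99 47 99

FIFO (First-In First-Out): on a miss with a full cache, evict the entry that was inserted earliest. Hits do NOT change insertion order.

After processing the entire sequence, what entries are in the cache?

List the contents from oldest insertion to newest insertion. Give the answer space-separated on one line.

Answer: 47 1 99

Derivation:
FIFO simulation (capacity=3):
  1. access 47: MISS. Cache (old->new): [47]
  2. access 49: MISS. Cache (old->new): [47 49]
  3. access 49: HIT. Cache (old->new): [47 49]
  4. access 52: MISS. Cache (old->new): [47 49 52]
  5. access 52: HIT. Cache (old->new): [47 49 52]
  6. access 99: MISS, evict 47. Cache (old->new): [49 52 99]
  7. access 52: HIT. Cache (old->new): [49 52 99]
  8. access 89: MISS, evict 49. Cache (old->new): [52 99 89]
  9. access 58: MISS, evict 52. Cache (old->new): [99 89 58]
  10. access 52: MISS, evict 99. Cache (old->new): [89 58 52]
  11. access 52: HIT. Cache (old->new): [89 58 52]
  12. access 59: MISS, evict 89. Cache (old->new): [58 52 59]
  13. access 58: HIT. Cache (old->new): [58 52 59]
  14. access 89: MISS, evict 58. Cache (old->new): [52 59 89]
  15. access 52: HIT. Cache (old->new): [52 59 89]
  16. access 52: HIT. Cache (old->new): [52 59 89]
  17. access 58: MISS, evict 52. Cache (old->new): [59 89 58]
  18. access 58: HIT. Cache (old->new): [59 89 58]
  19. access 49: MISS, evict 59. Cache (old->new): [89 58 49]
  20. access 1: MISS, evict 89. Cache (old->new): [58 49 1]
  21. access 52: MISS, evict 58. Cache (old->new): [49 1 52]
  22. access 47: MISS, evict 49. Cache (old->new): [1 52 47]
  23. access 58: MISS, evict 1. Cache (old->new): [52 47 58]
  24. access 49: MISS, evict 52. Cache (old->new): [47 58 49]
  25. access 34: MISS, evict 47. Cache (old->new): [58 49 34]
  26. access 58: HIT. Cache (old->new): [58 49 34]
  27. access 59: MISS, evict 58. Cache (old->new): [49 34 59]
  28. access 47: MISS, evict 49. Cache (old->new): [34 59 47]
  29. access 1: MISS, evict 34. Cache (old->new): [59 47 1]
  30. access 1: HIT. Cache (old->new): [59 47 1]
  31. access 99: MISS, evict 59. Cache (old->new): [47 1 99]
  32. access 47: HIT. Cache (old->new): [47 1 99]
  33. access 99: HIT. Cache (old->new): [47 1 99]
Total: 12 hits, 21 misses, 18 evictions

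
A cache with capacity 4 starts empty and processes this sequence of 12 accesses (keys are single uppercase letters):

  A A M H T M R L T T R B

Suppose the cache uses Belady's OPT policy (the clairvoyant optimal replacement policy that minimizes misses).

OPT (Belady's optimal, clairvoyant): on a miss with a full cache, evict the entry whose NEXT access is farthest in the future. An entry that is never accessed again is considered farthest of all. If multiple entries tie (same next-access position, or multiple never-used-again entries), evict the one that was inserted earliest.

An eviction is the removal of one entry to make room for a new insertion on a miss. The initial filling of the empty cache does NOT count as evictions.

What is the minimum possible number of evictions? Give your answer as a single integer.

Answer: 3

Derivation:
OPT (Belady) simulation (capacity=4):
  1. access A: MISS. Cache: [A]
  2. access A: HIT. Next use of A: never. Cache: [A]
  3. access M: MISS. Cache: [A M]
  4. access H: MISS. Cache: [A M H]
  5. access T: MISS. Cache: [A M H T]
  6. access M: HIT. Next use of M: never. Cache: [A M H T]
  7. access R: MISS, evict A (next use: never). Cache: [M H T R]
  8. access L: MISS, evict M (next use: never). Cache: [H T R L]
  9. access T: HIT. Next use of T: step 10. Cache: [H T R L]
  10. access T: HIT. Next use of T: never. Cache: [H T R L]
  11. access R: HIT. Next use of R: never. Cache: [H T R L]
  12. access B: MISS, evict H (next use: never). Cache: [T R L B]
Total: 5 hits, 7 misses, 3 evictions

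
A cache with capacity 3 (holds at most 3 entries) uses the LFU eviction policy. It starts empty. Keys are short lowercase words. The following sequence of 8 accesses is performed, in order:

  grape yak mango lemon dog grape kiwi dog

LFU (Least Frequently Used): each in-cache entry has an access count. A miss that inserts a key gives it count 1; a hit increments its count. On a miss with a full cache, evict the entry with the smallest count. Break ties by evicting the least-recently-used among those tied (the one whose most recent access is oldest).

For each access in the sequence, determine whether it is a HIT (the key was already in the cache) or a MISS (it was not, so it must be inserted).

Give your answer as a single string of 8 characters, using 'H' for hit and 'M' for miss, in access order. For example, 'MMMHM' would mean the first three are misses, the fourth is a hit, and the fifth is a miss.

LFU simulation (capacity=3):
  1. access grape: MISS. Cache: [grape(c=1)]
  2. access yak: MISS. Cache: [grape(c=1) yak(c=1)]
  3. access mango: MISS. Cache: [grape(c=1) yak(c=1) mango(c=1)]
  4. access lemon: MISS, evict grape(c=1). Cache: [yak(c=1) mango(c=1) lemon(c=1)]
  5. access dog: MISS, evict yak(c=1). Cache: [mango(c=1) lemon(c=1) dog(c=1)]
  6. access grape: MISS, evict mango(c=1). Cache: [lemon(c=1) dog(c=1) grape(c=1)]
  7. access kiwi: MISS, evict lemon(c=1). Cache: [dog(c=1) grape(c=1) kiwi(c=1)]
  8. access dog: HIT, count now 2. Cache: [grape(c=1) kiwi(c=1) dog(c=2)]
Total: 1 hits, 7 misses, 4 evictions

Answer: MMMMMMMH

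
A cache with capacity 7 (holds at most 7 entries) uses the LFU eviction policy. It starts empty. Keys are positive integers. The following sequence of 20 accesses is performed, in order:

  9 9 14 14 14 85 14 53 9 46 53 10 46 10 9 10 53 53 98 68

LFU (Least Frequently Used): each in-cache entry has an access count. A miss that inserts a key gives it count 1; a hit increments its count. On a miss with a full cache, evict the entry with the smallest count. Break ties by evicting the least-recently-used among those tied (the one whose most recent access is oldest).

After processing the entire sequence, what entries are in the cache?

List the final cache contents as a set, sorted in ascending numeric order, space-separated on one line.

LFU simulation (capacity=7):
  1. access 9: MISS. Cache: [9(c=1)]
  2. access 9: HIT, count now 2. Cache: [9(c=2)]
  3. access 14: MISS. Cache: [14(c=1) 9(c=2)]
  4. access 14: HIT, count now 2. Cache: [9(c=2) 14(c=2)]
  5. access 14: HIT, count now 3. Cache: [9(c=2) 14(c=3)]
  6. access 85: MISS. Cache: [85(c=1) 9(c=2) 14(c=3)]
  7. access 14: HIT, count now 4. Cache: [85(c=1) 9(c=2) 14(c=4)]
  8. access 53: MISS. Cache: [85(c=1) 53(c=1) 9(c=2) 14(c=4)]
  9. access 9: HIT, count now 3. Cache: [85(c=1) 53(c=1) 9(c=3) 14(c=4)]
  10. access 46: MISS. Cache: [85(c=1) 53(c=1) 46(c=1) 9(c=3) 14(c=4)]
  11. access 53: HIT, count now 2. Cache: [85(c=1) 46(c=1) 53(c=2) 9(c=3) 14(c=4)]
  12. access 10: MISS. Cache: [85(c=1) 46(c=1) 10(c=1) 53(c=2) 9(c=3) 14(c=4)]
  13. access 46: HIT, count now 2. Cache: [85(c=1) 10(c=1) 53(c=2) 46(c=2) 9(c=3) 14(c=4)]
  14. access 10: HIT, count now 2. Cache: [85(c=1) 53(c=2) 46(c=2) 10(c=2) 9(c=3) 14(c=4)]
  15. access 9: HIT, count now 4. Cache: [85(c=1) 53(c=2) 46(c=2) 10(c=2) 14(c=4) 9(c=4)]
  16. access 10: HIT, count now 3. Cache: [85(c=1) 53(c=2) 46(c=2) 10(c=3) 14(c=4) 9(c=4)]
  17. access 53: HIT, count now 3. Cache: [85(c=1) 46(c=2) 10(c=3) 53(c=3) 14(c=4) 9(c=4)]
  18. access 53: HIT, count now 4. Cache: [85(c=1) 46(c=2) 10(c=3) 14(c=4) 9(c=4) 53(c=4)]
  19. access 98: MISS. Cache: [85(c=1) 98(c=1) 46(c=2) 10(c=3) 14(c=4) 9(c=4) 53(c=4)]
  20. access 68: MISS, evict 85(c=1). Cache: [98(c=1) 68(c=1) 46(c=2) 10(c=3) 14(c=4) 9(c=4) 53(c=4)]
Total: 12 hits, 8 misses, 1 evictions

Answer: 9 10 14 46 53 68 98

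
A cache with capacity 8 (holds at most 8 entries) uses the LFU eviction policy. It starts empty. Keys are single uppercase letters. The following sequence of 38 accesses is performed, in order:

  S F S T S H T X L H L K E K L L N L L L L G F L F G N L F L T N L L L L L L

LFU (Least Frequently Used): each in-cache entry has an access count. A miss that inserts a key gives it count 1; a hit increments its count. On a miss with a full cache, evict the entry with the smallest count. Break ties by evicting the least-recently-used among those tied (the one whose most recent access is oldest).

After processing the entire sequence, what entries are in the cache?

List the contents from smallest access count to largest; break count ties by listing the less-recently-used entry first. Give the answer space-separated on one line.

Answer: H K G S F T N L

Derivation:
LFU simulation (capacity=8):
  1. access S: MISS. Cache: [S(c=1)]
  2. access F: MISS. Cache: [S(c=1) F(c=1)]
  3. access S: HIT, count now 2. Cache: [F(c=1) S(c=2)]
  4. access T: MISS. Cache: [F(c=1) T(c=1) S(c=2)]
  5. access S: HIT, count now 3. Cache: [F(c=1) T(c=1) S(c=3)]
  6. access H: MISS. Cache: [F(c=1) T(c=1) H(c=1) S(c=3)]
  7. access T: HIT, count now 2. Cache: [F(c=1) H(c=1) T(c=2) S(c=3)]
  8. access X: MISS. Cache: [F(c=1) H(c=1) X(c=1) T(c=2) S(c=3)]
  9. access L: MISS. Cache: [F(c=1) H(c=1) X(c=1) L(c=1) T(c=2) S(c=3)]
  10. access H: HIT, count now 2. Cache: [F(c=1) X(c=1) L(c=1) T(c=2) H(c=2) S(c=3)]
  11. access L: HIT, count now 2. Cache: [F(c=1) X(c=1) T(c=2) H(c=2) L(c=2) S(c=3)]
  12. access K: MISS. Cache: [F(c=1) X(c=1) K(c=1) T(c=2) H(c=2) L(c=2) S(c=3)]
  13. access E: MISS. Cache: [F(c=1) X(c=1) K(c=1) E(c=1) T(c=2) H(c=2) L(c=2) S(c=3)]
  14. access K: HIT, count now 2. Cache: [F(c=1) X(c=1) E(c=1) T(c=2) H(c=2) L(c=2) K(c=2) S(c=3)]
  15. access L: HIT, count now 3. Cache: [F(c=1) X(c=1) E(c=1) T(c=2) H(c=2) K(c=2) S(c=3) L(c=3)]
  16. access L: HIT, count now 4. Cache: [F(c=1) X(c=1) E(c=1) T(c=2) H(c=2) K(c=2) S(c=3) L(c=4)]
  17. access N: MISS, evict F(c=1). Cache: [X(c=1) E(c=1) N(c=1) T(c=2) H(c=2) K(c=2) S(c=3) L(c=4)]
  18. access L: HIT, count now 5. Cache: [X(c=1) E(c=1) N(c=1) T(c=2) H(c=2) K(c=2) S(c=3) L(c=5)]
  19. access L: HIT, count now 6. Cache: [X(c=1) E(c=1) N(c=1) T(c=2) H(c=2) K(c=2) S(c=3) L(c=6)]
  20. access L: HIT, count now 7. Cache: [X(c=1) E(c=1) N(c=1) T(c=2) H(c=2) K(c=2) S(c=3) L(c=7)]
  21. access L: HIT, count now 8. Cache: [X(c=1) E(c=1) N(c=1) T(c=2) H(c=2) K(c=2) S(c=3) L(c=8)]
  22. access G: MISS, evict X(c=1). Cache: [E(c=1) N(c=1) G(c=1) T(c=2) H(c=2) K(c=2) S(c=3) L(c=8)]
  23. access F: MISS, evict E(c=1). Cache: [N(c=1) G(c=1) F(c=1) T(c=2) H(c=2) K(c=2) S(c=3) L(c=8)]
  24. access L: HIT, count now 9. Cache: [N(c=1) G(c=1) F(c=1) T(c=2) H(c=2) K(c=2) S(c=3) L(c=9)]
  25. access F: HIT, count now 2. Cache: [N(c=1) G(c=1) T(c=2) H(c=2) K(c=2) F(c=2) S(c=3) L(c=9)]
  26. access G: HIT, count now 2. Cache: [N(c=1) T(c=2) H(c=2) K(c=2) F(c=2) G(c=2) S(c=3) L(c=9)]
  27. access N: HIT, count now 2. Cache: [T(c=2) H(c=2) K(c=2) F(c=2) G(c=2) N(c=2) S(c=3) L(c=9)]
  28. access L: HIT, count now 10. Cache: [T(c=2) H(c=2) K(c=2) F(c=2) G(c=2) N(c=2) S(c=3) L(c=10)]
  29. access F: HIT, count now 3. Cache: [T(c=2) H(c=2) K(c=2) G(c=2) N(c=2) S(c=3) F(c=3) L(c=10)]
  30. access L: HIT, count now 11. Cache: [T(c=2) H(c=2) K(c=2) G(c=2) N(c=2) S(c=3) F(c=3) L(c=11)]
  31. access T: HIT, count now 3. Cache: [H(c=2) K(c=2) G(c=2) N(c=2) S(c=3) F(c=3) T(c=3) L(c=11)]
  32. access N: HIT, count now 3. Cache: [H(c=2) K(c=2) G(c=2) S(c=3) F(c=3) T(c=3) N(c=3) L(c=11)]
  33. access L: HIT, count now 12. Cache: [H(c=2) K(c=2) G(c=2) S(c=3) F(c=3) T(c=3) N(c=3) L(c=12)]
  34. access L: HIT, count now 13. Cache: [H(c=2) K(c=2) G(c=2) S(c=3) F(c=3) T(c=3) N(c=3) L(c=13)]
  35. access L: HIT, count now 14. Cache: [H(c=2) K(c=2) G(c=2) S(c=3) F(c=3) T(c=3) N(c=3) L(c=14)]
  36. access L: HIT, count now 15. Cache: [H(c=2) K(c=2) G(c=2) S(c=3) F(c=3) T(c=3) N(c=3) L(c=15)]
  37. access L: HIT, count now 16. Cache: [H(c=2) K(c=2) G(c=2) S(c=3) F(c=3) T(c=3) N(c=3) L(c=16)]
  38. access L: HIT, count now 17. Cache: [H(c=2) K(c=2) G(c=2) S(c=3) F(c=3) T(c=3) N(c=3) L(c=17)]
Total: 27 hits, 11 misses, 3 evictions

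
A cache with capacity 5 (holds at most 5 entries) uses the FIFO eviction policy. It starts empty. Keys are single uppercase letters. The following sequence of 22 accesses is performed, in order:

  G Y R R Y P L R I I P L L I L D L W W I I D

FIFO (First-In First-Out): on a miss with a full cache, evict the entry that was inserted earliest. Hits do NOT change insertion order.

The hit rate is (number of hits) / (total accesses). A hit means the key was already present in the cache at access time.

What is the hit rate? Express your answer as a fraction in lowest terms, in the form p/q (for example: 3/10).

Answer: 7/11

Derivation:
FIFO simulation (capacity=5):
  1. access G: MISS. Cache (old->new): [G]
  2. access Y: MISS. Cache (old->new): [G Y]
  3. access R: MISS. Cache (old->new): [G Y R]
  4. access R: HIT. Cache (old->new): [G Y R]
  5. access Y: HIT. Cache (old->new): [G Y R]
  6. access P: MISS. Cache (old->new): [G Y R P]
  7. access L: MISS. Cache (old->new): [G Y R P L]
  8. access R: HIT. Cache (old->new): [G Y R P L]
  9. access I: MISS, evict G. Cache (old->new): [Y R P L I]
  10. access I: HIT. Cache (old->new): [Y R P L I]
  11. access P: HIT. Cache (old->new): [Y R P L I]
  12. access L: HIT. Cache (old->new): [Y R P L I]
  13. access L: HIT. Cache (old->new): [Y R P L I]
  14. access I: HIT. Cache (old->new): [Y R P L I]
  15. access L: HIT. Cache (old->new): [Y R P L I]
  16. access D: MISS, evict Y. Cache (old->new): [R P L I D]
  17. access L: HIT. Cache (old->new): [R P L I D]
  18. access W: MISS, evict R. Cache (old->new): [P L I D W]
  19. access W: HIT. Cache (old->new): [P L I D W]
  20. access I: HIT. Cache (old->new): [P L I D W]
  21. access I: HIT. Cache (old->new): [P L I D W]
  22. access D: HIT. Cache (old->new): [P L I D W]
Total: 14 hits, 8 misses, 3 evictions

Hit rate = 14/22 = 7/11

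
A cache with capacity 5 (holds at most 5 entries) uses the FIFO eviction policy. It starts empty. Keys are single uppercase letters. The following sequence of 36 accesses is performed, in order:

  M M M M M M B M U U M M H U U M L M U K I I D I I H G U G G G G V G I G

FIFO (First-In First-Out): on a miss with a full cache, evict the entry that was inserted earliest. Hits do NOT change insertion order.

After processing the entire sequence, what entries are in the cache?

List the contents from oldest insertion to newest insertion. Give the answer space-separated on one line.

FIFO simulation (capacity=5):
  1. access M: MISS. Cache (old->new): [M]
  2. access M: HIT. Cache (old->new): [M]
  3. access M: HIT. Cache (old->new): [M]
  4. access M: HIT. Cache (old->new): [M]
  5. access M: HIT. Cache (old->new): [M]
  6. access M: HIT. Cache (old->new): [M]
  7. access B: MISS. Cache (old->new): [M B]
  8. access M: HIT. Cache (old->new): [M B]
  9. access U: MISS. Cache (old->new): [M B U]
  10. access U: HIT. Cache (old->new): [M B U]
  11. access M: HIT. Cache (old->new): [M B U]
  12. access M: HIT. Cache (old->new): [M B U]
  13. access H: MISS. Cache (old->new): [M B U H]
  14. access U: HIT. Cache (old->new): [M B U H]
  15. access U: HIT. Cache (old->new): [M B U H]
  16. access M: HIT. Cache (old->new): [M B U H]
  17. access L: MISS. Cache (old->new): [M B U H L]
  18. access M: HIT. Cache (old->new): [M B U H L]
  19. access U: HIT. Cache (old->new): [M B U H L]
  20. access K: MISS, evict M. Cache (old->new): [B U H L K]
  21. access I: MISS, evict B. Cache (old->new): [U H L K I]
  22. access I: HIT. Cache (old->new): [U H L K I]
  23. access D: MISS, evict U. Cache (old->new): [H L K I D]
  24. access I: HIT. Cache (old->new): [H L K I D]
  25. access I: HIT. Cache (old->new): [H L K I D]
  26. access H: HIT. Cache (old->new): [H L K I D]
  27. access G: MISS, evict H. Cache (old->new): [L K I D G]
  28. access U: MISS, evict L. Cache (old->new): [K I D G U]
  29. access G: HIT. Cache (old->new): [K I D G U]
  30. access G: HIT. Cache (old->new): [K I D G U]
  31. access G: HIT. Cache (old->new): [K I D G U]
  32. access G: HIT. Cache (old->new): [K I D G U]
  33. access V: MISS, evict K. Cache (old->new): [I D G U V]
  34. access G: HIT. Cache (old->new): [I D G U V]
  35. access I: HIT. Cache (old->new): [I D G U V]
  36. access G: HIT. Cache (old->new): [I D G U V]
Total: 25 hits, 11 misses, 6 evictions

Answer: I D G U V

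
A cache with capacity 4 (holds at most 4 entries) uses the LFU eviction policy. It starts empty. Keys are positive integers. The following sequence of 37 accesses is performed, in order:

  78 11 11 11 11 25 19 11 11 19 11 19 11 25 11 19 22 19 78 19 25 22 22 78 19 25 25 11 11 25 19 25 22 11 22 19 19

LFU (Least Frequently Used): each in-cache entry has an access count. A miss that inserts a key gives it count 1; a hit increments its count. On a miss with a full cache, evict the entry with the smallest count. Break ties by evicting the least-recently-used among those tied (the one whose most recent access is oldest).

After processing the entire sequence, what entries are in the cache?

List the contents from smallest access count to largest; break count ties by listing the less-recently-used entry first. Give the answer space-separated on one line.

LFU simulation (capacity=4):
  1. access 78: MISS. Cache: [78(c=1)]
  2. access 11: MISS. Cache: [78(c=1) 11(c=1)]
  3. access 11: HIT, count now 2. Cache: [78(c=1) 11(c=2)]
  4. access 11: HIT, count now 3. Cache: [78(c=1) 11(c=3)]
  5. access 11: HIT, count now 4. Cache: [78(c=1) 11(c=4)]
  6. access 25: MISS. Cache: [78(c=1) 25(c=1) 11(c=4)]
  7. access 19: MISS. Cache: [78(c=1) 25(c=1) 19(c=1) 11(c=4)]
  8. access 11: HIT, count now 5. Cache: [78(c=1) 25(c=1) 19(c=1) 11(c=5)]
  9. access 11: HIT, count now 6. Cache: [78(c=1) 25(c=1) 19(c=1) 11(c=6)]
  10. access 19: HIT, count now 2. Cache: [78(c=1) 25(c=1) 19(c=2) 11(c=6)]
  11. access 11: HIT, count now 7. Cache: [78(c=1) 25(c=1) 19(c=2) 11(c=7)]
  12. access 19: HIT, count now 3. Cache: [78(c=1) 25(c=1) 19(c=3) 11(c=7)]
  13. access 11: HIT, count now 8. Cache: [78(c=1) 25(c=1) 19(c=3) 11(c=8)]
  14. access 25: HIT, count now 2. Cache: [78(c=1) 25(c=2) 19(c=3) 11(c=8)]
  15. access 11: HIT, count now 9. Cache: [78(c=1) 25(c=2) 19(c=3) 11(c=9)]
  16. access 19: HIT, count now 4. Cache: [78(c=1) 25(c=2) 19(c=4) 11(c=9)]
  17. access 22: MISS, evict 78(c=1). Cache: [22(c=1) 25(c=2) 19(c=4) 11(c=9)]
  18. access 19: HIT, count now 5. Cache: [22(c=1) 25(c=2) 19(c=5) 11(c=9)]
  19. access 78: MISS, evict 22(c=1). Cache: [78(c=1) 25(c=2) 19(c=5) 11(c=9)]
  20. access 19: HIT, count now 6. Cache: [78(c=1) 25(c=2) 19(c=6) 11(c=9)]
  21. access 25: HIT, count now 3. Cache: [78(c=1) 25(c=3) 19(c=6) 11(c=9)]
  22. access 22: MISS, evict 78(c=1). Cache: [22(c=1) 25(c=3) 19(c=6) 11(c=9)]
  23. access 22: HIT, count now 2. Cache: [22(c=2) 25(c=3) 19(c=6) 11(c=9)]
  24. access 78: MISS, evict 22(c=2). Cache: [78(c=1) 25(c=3) 19(c=6) 11(c=9)]
  25. access 19: HIT, count now 7. Cache: [78(c=1) 25(c=3) 19(c=7) 11(c=9)]
  26. access 25: HIT, count now 4. Cache: [78(c=1) 25(c=4) 19(c=7) 11(c=9)]
  27. access 25: HIT, count now 5. Cache: [78(c=1) 25(c=5) 19(c=7) 11(c=9)]
  28. access 11: HIT, count now 10. Cache: [78(c=1) 25(c=5) 19(c=7) 11(c=10)]
  29. access 11: HIT, count now 11. Cache: [78(c=1) 25(c=5) 19(c=7) 11(c=11)]
  30. access 25: HIT, count now 6. Cache: [78(c=1) 25(c=6) 19(c=7) 11(c=11)]
  31. access 19: HIT, count now 8. Cache: [78(c=1) 25(c=6) 19(c=8) 11(c=11)]
  32. access 25: HIT, count now 7. Cache: [78(c=1) 25(c=7) 19(c=8) 11(c=11)]
  33. access 22: MISS, evict 78(c=1). Cache: [22(c=1) 25(c=7) 19(c=8) 11(c=11)]
  34. access 11: HIT, count now 12. Cache: [22(c=1) 25(c=7) 19(c=8) 11(c=12)]
  35. access 22: HIT, count now 2. Cache: [22(c=2) 25(c=7) 19(c=8) 11(c=12)]
  36. access 19: HIT, count now 9. Cache: [22(c=2) 25(c=7) 19(c=9) 11(c=12)]
  37. access 19: HIT, count now 10. Cache: [22(c=2) 25(c=7) 19(c=10) 11(c=12)]
Total: 28 hits, 9 misses, 5 evictions

Answer: 22 25 19 11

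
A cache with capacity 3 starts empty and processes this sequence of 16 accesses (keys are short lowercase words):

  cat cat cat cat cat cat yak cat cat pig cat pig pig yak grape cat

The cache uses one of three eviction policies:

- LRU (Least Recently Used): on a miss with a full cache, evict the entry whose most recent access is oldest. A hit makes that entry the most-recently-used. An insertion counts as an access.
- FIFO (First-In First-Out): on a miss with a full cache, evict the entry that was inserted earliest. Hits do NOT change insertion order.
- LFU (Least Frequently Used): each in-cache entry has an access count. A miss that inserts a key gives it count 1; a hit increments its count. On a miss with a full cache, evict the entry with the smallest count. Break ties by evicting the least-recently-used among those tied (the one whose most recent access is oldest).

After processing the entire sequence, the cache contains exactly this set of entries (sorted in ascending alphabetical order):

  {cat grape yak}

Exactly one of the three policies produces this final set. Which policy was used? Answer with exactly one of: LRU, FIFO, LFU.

Simulating under each policy and comparing final sets:
  LRU: final set = {cat grape yak} -> MATCHES target
  FIFO: final set = {cat grape pig} -> differs
  LFU: final set = {cat grape pig} -> differs
Only LRU produces the target set.

Answer: LRU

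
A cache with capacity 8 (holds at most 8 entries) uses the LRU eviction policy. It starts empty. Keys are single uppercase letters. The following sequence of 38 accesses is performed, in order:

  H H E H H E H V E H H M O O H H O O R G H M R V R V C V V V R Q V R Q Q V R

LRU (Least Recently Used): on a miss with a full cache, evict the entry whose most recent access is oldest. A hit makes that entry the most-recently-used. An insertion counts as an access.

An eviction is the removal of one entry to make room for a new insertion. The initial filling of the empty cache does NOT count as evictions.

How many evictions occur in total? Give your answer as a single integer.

Answer: 1

Derivation:
LRU simulation (capacity=8):
  1. access H: MISS. Cache (LRU->MRU): [H]
  2. access H: HIT. Cache (LRU->MRU): [H]
  3. access E: MISS. Cache (LRU->MRU): [H E]
  4. access H: HIT. Cache (LRU->MRU): [E H]
  5. access H: HIT. Cache (LRU->MRU): [E H]
  6. access E: HIT. Cache (LRU->MRU): [H E]
  7. access H: HIT. Cache (LRU->MRU): [E H]
  8. access V: MISS. Cache (LRU->MRU): [E H V]
  9. access E: HIT. Cache (LRU->MRU): [H V E]
  10. access H: HIT. Cache (LRU->MRU): [V E H]
  11. access H: HIT. Cache (LRU->MRU): [V E H]
  12. access M: MISS. Cache (LRU->MRU): [V E H M]
  13. access O: MISS. Cache (LRU->MRU): [V E H M O]
  14. access O: HIT. Cache (LRU->MRU): [V E H M O]
  15. access H: HIT. Cache (LRU->MRU): [V E M O H]
  16. access H: HIT. Cache (LRU->MRU): [V E M O H]
  17. access O: HIT. Cache (LRU->MRU): [V E M H O]
  18. access O: HIT. Cache (LRU->MRU): [V E M H O]
  19. access R: MISS. Cache (LRU->MRU): [V E M H O R]
  20. access G: MISS. Cache (LRU->MRU): [V E M H O R G]
  21. access H: HIT. Cache (LRU->MRU): [V E M O R G H]
  22. access M: HIT. Cache (LRU->MRU): [V E O R G H M]
  23. access R: HIT. Cache (LRU->MRU): [V E O G H M R]
  24. access V: HIT. Cache (LRU->MRU): [E O G H M R V]
  25. access R: HIT. Cache (LRU->MRU): [E O G H M V R]
  26. access V: HIT. Cache (LRU->MRU): [E O G H M R V]
  27. access C: MISS. Cache (LRU->MRU): [E O G H M R V C]
  28. access V: HIT. Cache (LRU->MRU): [E O G H M R C V]
  29. access V: HIT. Cache (LRU->MRU): [E O G H M R C V]
  30. access V: HIT. Cache (LRU->MRU): [E O G H M R C V]
  31. access R: HIT. Cache (LRU->MRU): [E O G H M C V R]
  32. access Q: MISS, evict E. Cache (LRU->MRU): [O G H M C V R Q]
  33. access V: HIT. Cache (LRU->MRU): [O G H M C R Q V]
  34. access R: HIT. Cache (LRU->MRU): [O G H M C Q V R]
  35. access Q: HIT. Cache (LRU->MRU): [O G H M C V R Q]
  36. access Q: HIT. Cache (LRU->MRU): [O G H M C V R Q]
  37. access V: HIT. Cache (LRU->MRU): [O G H M C R Q V]
  38. access R: HIT. Cache (LRU->MRU): [O G H M C Q V R]
Total: 29 hits, 9 misses, 1 evictions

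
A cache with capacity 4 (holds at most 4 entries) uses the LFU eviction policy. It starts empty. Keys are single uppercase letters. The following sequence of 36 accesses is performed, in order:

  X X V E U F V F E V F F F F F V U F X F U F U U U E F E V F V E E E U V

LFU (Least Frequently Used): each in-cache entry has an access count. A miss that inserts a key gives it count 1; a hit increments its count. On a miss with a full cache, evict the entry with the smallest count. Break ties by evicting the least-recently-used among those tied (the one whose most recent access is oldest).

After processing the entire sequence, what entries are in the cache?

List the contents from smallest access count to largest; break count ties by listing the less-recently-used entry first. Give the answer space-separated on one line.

Answer: V E U F

Derivation:
LFU simulation (capacity=4):
  1. access X: MISS. Cache: [X(c=1)]
  2. access X: HIT, count now 2. Cache: [X(c=2)]
  3. access V: MISS. Cache: [V(c=1) X(c=2)]
  4. access E: MISS. Cache: [V(c=1) E(c=1) X(c=2)]
  5. access U: MISS. Cache: [V(c=1) E(c=1) U(c=1) X(c=2)]
  6. access F: MISS, evict V(c=1). Cache: [E(c=1) U(c=1) F(c=1) X(c=2)]
  7. access V: MISS, evict E(c=1). Cache: [U(c=1) F(c=1) V(c=1) X(c=2)]
  8. access F: HIT, count now 2. Cache: [U(c=1) V(c=1) X(c=2) F(c=2)]
  9. access E: MISS, evict U(c=1). Cache: [V(c=1) E(c=1) X(c=2) F(c=2)]
  10. access V: HIT, count now 2. Cache: [E(c=1) X(c=2) F(c=2) V(c=2)]
  11. access F: HIT, count now 3. Cache: [E(c=1) X(c=2) V(c=2) F(c=3)]
  12. access F: HIT, count now 4. Cache: [E(c=1) X(c=2) V(c=2) F(c=4)]
  13. access F: HIT, count now 5. Cache: [E(c=1) X(c=2) V(c=2) F(c=5)]
  14. access F: HIT, count now 6. Cache: [E(c=1) X(c=2) V(c=2) F(c=6)]
  15. access F: HIT, count now 7. Cache: [E(c=1) X(c=2) V(c=2) F(c=7)]
  16. access V: HIT, count now 3. Cache: [E(c=1) X(c=2) V(c=3) F(c=7)]
  17. access U: MISS, evict E(c=1). Cache: [U(c=1) X(c=2) V(c=3) F(c=7)]
  18. access F: HIT, count now 8. Cache: [U(c=1) X(c=2) V(c=3) F(c=8)]
  19. access X: HIT, count now 3. Cache: [U(c=1) V(c=3) X(c=3) F(c=8)]
  20. access F: HIT, count now 9. Cache: [U(c=1) V(c=3) X(c=3) F(c=9)]
  21. access U: HIT, count now 2. Cache: [U(c=2) V(c=3) X(c=3) F(c=9)]
  22. access F: HIT, count now 10. Cache: [U(c=2) V(c=3) X(c=3) F(c=10)]
  23. access U: HIT, count now 3. Cache: [V(c=3) X(c=3) U(c=3) F(c=10)]
  24. access U: HIT, count now 4. Cache: [V(c=3) X(c=3) U(c=4) F(c=10)]
  25. access U: HIT, count now 5. Cache: [V(c=3) X(c=3) U(c=5) F(c=10)]
  26. access E: MISS, evict V(c=3). Cache: [E(c=1) X(c=3) U(c=5) F(c=10)]
  27. access F: HIT, count now 11. Cache: [E(c=1) X(c=3) U(c=5) F(c=11)]
  28. access E: HIT, count now 2. Cache: [E(c=2) X(c=3) U(c=5) F(c=11)]
  29. access V: MISS, evict E(c=2). Cache: [V(c=1) X(c=3) U(c=5) F(c=11)]
  30. access F: HIT, count now 12. Cache: [V(c=1) X(c=3) U(c=5) F(c=12)]
  31. access V: HIT, count now 2. Cache: [V(c=2) X(c=3) U(c=5) F(c=12)]
  32. access E: MISS, evict V(c=2). Cache: [E(c=1) X(c=3) U(c=5) F(c=12)]
  33. access E: HIT, count now 2. Cache: [E(c=2) X(c=3) U(c=5) F(c=12)]
  34. access E: HIT, count now 3. Cache: [X(c=3) E(c=3) U(c=5) F(c=12)]
  35. access U: HIT, count now 6. Cache: [X(c=3) E(c=3) U(c=6) F(c=12)]
  36. access V: MISS, evict X(c=3). Cache: [V(c=1) E(c=3) U(c=6) F(c=12)]
Total: 24 hits, 12 misses, 8 evictions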